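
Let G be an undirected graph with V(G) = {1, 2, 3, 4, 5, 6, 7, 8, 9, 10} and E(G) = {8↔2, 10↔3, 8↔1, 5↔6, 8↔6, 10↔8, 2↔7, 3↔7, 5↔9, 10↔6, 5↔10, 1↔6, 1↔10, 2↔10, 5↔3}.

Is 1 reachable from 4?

No

4 has no edges, so nothing is reachable from it.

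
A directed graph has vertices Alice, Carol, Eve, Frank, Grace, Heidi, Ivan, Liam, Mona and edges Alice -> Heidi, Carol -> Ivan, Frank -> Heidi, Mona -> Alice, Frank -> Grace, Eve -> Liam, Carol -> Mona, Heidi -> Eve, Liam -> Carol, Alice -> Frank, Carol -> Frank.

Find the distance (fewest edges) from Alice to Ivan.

5

Distance 0: Alice.
Distance 1: Frank, Heidi.
Distance 2: Eve, Grace.
Distance 3: Liam.
Distance 4: Carol.
Distance 5: Ivan, Mona — contains Ivan.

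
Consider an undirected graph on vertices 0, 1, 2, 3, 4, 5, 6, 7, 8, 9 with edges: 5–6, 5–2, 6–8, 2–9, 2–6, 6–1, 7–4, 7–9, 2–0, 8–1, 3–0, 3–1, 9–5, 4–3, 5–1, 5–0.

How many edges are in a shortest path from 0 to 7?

3

Distance 0: 0.
Distance 1: 2, 3, 5.
Distance 2: 1, 4, 6, 9.
Distance 3: 7, 8 — contains 7.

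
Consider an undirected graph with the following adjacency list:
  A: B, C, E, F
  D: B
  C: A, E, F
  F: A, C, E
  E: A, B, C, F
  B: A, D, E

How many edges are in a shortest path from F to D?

3

Distance 0: F.
Distance 1: A, C, E.
Distance 2: B.
Distance 3: D — contains D.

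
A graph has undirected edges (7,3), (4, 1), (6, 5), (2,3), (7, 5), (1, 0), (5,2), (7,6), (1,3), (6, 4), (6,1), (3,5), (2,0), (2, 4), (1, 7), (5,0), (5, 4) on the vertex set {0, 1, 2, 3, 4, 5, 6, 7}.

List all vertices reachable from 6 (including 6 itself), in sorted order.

0, 1, 2, 3, 4, 5, 6, 7

Start at 6.
Its neighbours: 1, 4, 5, 7.
Then their neighbours: 0, 2, 3.
Every vertex is now reached.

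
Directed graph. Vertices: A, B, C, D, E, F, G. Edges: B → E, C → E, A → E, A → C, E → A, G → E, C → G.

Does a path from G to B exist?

No

Explore from G.
Distance 1: reach E.
Distance 2: reach A.
Distance 3: reach C.
The search from G is exhausted; no directed path reaches B.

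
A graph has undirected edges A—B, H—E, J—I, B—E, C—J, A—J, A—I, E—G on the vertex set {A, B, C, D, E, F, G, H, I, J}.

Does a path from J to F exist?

No

Explore from J.
Distance 1: reach A, C, I.
Distance 2: reach B.
Distance 3: reach E.
Distance 4: reach G, H.
The search is exhausted without reaching F; it lies in a different component.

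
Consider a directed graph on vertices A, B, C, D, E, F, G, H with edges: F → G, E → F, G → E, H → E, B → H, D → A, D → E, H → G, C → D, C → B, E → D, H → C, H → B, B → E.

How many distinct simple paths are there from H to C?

1

H→C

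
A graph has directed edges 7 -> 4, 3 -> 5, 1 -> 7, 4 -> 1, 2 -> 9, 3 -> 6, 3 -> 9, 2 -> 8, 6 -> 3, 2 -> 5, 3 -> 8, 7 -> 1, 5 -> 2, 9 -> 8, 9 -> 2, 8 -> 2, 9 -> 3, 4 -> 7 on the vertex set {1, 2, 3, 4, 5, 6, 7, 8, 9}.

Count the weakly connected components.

From 1: component {1, 4, 7}.
From 2: component {2, 3, 5, 6, 8, 9}.
That's 2 components.

2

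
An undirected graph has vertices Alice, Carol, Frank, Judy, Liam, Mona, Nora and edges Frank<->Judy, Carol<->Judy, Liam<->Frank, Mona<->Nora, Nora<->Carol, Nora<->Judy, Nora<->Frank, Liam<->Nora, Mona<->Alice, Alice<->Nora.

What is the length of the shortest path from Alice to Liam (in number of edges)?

Distance 0: Alice.
Distance 1: Mona, Nora.
Distance 2: Carol, Frank, Judy, Liam — contains Liam.

2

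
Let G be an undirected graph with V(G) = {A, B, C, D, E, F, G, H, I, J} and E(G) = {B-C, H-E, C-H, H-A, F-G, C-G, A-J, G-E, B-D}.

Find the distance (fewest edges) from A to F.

4

Distance 0: A.
Distance 1: H, J.
Distance 2: C, E.
Distance 3: B, G.
Distance 4: D, F — contains F.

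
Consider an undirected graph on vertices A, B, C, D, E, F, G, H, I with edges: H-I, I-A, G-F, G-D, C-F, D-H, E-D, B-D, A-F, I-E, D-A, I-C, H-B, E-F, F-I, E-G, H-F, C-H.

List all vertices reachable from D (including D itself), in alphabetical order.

Start at D.
Its neighbours: A, B, E, G, H.
Then their neighbours: C, F, I.
Every vertex is now reached.

A, B, C, D, E, F, G, H, I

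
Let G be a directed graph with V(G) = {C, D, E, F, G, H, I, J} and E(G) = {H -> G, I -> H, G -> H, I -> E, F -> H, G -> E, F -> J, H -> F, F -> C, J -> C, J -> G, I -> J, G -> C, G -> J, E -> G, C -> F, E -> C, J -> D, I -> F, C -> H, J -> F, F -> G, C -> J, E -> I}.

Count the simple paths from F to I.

6

F→C→H→G→E→I
F→C→J→G→E→I
F→G→E→I
F→H→G→E→I
F→J→C→H→G→E→I
F→J→G→E→I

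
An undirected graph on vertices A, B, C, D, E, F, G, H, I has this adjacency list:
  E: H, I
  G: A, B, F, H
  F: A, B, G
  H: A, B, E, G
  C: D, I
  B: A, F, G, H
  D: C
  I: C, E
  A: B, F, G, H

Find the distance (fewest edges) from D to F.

6

Distance 0: D.
Distance 1: C.
Distance 2: I.
Distance 3: E.
Distance 4: H.
Distance 5: A, B, G.
Distance 6: F — contains F.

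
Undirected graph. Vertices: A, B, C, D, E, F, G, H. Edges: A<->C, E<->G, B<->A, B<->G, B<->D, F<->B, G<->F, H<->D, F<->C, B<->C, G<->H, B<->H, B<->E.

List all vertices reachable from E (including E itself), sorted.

Start at E.
Its neighbours: B, G.
Then their neighbours: A, C, D, F, H.
Every vertex is now reached.

A, B, C, D, E, F, G, H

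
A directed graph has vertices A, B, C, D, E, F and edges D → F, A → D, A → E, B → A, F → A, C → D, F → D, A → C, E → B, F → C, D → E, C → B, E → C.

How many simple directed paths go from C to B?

3

C→B
C→D→E→B
C→D→F→A→E→B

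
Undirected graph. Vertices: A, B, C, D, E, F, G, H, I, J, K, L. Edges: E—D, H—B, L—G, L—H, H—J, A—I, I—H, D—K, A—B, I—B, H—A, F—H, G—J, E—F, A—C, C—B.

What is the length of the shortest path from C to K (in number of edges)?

6

Distance 0: C.
Distance 1: A, B.
Distance 2: H, I.
Distance 3: F, J, L.
Distance 4: E, G.
Distance 5: D.
Distance 6: K — contains K.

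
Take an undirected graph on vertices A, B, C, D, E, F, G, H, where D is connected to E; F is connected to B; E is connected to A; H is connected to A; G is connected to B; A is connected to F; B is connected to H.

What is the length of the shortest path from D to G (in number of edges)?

Distance 0: D.
Distance 1: E.
Distance 2: A.
Distance 3: F, H.
Distance 4: B.
Distance 5: G — contains G.

5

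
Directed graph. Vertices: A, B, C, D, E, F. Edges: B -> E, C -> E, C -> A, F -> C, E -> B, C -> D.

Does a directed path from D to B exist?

D has no outgoing edges, so nothing is reachable from it.

No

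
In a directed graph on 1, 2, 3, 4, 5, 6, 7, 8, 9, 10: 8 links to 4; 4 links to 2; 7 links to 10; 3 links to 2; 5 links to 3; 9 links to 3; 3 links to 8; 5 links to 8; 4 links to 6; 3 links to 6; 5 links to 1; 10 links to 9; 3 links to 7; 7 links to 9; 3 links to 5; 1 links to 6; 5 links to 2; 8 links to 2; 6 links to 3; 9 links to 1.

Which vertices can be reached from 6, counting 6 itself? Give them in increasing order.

Start at 6.
Its neighbours: 3.
Then their neighbours: 2, 5, 7, 8.
Then next layer: 1, 4, 9, 10.
Every vertex is now reached.

1, 2, 3, 4, 5, 6, 7, 8, 9, 10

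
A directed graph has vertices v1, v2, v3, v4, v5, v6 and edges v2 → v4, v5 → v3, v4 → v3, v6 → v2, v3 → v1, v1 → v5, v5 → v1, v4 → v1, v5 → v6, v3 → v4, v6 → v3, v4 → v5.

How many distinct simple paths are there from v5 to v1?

7

v5→v1
v5→v3→v1
v5→v3→v4→v1
v5→v6→v2→v4→v1
v5→v6→v2→v4→v3→v1
v5→v6→v3→v1
v5→v6→v3→v4→v1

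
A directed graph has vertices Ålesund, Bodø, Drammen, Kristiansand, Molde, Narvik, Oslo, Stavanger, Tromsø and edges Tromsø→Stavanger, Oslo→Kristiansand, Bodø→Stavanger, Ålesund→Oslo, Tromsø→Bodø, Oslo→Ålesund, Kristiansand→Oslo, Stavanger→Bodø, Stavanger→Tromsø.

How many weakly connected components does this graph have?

From Ålesund: component {Ålesund, Kristiansand, Oslo}.
From Bodø: component {Bodø, Stavanger, Tromsø}.
From Drammen: component {Drammen}.
From Molde: component {Molde}.
From Narvik: component {Narvik}.
That's 5 components.

5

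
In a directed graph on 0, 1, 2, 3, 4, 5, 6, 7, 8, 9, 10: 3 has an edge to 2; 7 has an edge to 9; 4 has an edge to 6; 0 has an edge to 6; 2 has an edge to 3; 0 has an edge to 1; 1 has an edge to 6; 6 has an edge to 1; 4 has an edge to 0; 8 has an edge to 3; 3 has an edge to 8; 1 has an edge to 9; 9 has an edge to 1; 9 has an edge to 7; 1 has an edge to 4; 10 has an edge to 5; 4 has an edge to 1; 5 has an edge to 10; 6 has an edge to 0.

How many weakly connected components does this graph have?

From 0: component {0, 1, 4, 6, 7, 9}.
From 2: component {2, 3, 8}.
From 5: component {5, 10}.
That's 3 components.

3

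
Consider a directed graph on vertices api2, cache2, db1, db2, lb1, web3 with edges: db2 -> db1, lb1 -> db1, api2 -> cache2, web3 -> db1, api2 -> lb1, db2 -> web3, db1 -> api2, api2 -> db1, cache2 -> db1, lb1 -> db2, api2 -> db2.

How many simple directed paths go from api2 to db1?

api2→cache2→db1
api2→db1
api2→db2→db1
api2→db2→web3→db1
api2→lb1→db1
api2→lb1→db2→db1
api2→lb1→db2→web3→db1

7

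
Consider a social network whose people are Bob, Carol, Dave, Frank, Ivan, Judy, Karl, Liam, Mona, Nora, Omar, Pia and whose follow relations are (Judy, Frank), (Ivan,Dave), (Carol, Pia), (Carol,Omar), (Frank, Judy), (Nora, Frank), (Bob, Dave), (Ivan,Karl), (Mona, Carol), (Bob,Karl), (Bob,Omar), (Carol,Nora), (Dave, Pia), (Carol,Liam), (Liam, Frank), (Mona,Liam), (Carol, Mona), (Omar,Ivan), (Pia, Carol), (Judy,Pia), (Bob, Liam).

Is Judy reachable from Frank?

Yes

Explore from Frank.
Distance 1: reach Judy.
Found Judy.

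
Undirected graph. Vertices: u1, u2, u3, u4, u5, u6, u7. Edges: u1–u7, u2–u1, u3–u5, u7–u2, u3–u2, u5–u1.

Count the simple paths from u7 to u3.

4

u7–u1–u2–u3
u7–u1–u5–u3
u7–u2–u1–u5–u3
u7–u2–u3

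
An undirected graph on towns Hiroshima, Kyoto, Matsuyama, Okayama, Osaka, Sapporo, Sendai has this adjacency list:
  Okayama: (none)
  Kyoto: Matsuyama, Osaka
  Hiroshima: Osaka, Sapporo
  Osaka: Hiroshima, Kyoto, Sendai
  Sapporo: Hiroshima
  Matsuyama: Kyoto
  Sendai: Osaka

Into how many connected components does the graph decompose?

2

From Hiroshima: component {Hiroshima, Kyoto, Matsuyama, Osaka, Sapporo, Sendai}.
From Okayama: component {Okayama}.
That's 2 components.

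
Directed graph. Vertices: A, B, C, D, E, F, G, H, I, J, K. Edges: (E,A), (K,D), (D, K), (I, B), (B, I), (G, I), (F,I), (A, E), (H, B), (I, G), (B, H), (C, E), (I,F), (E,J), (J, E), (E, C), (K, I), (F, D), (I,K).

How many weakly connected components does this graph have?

From A: component {A, C, E, J}.
From B: component {B, D, F, G, H, I, K}.
That's 2 components.

2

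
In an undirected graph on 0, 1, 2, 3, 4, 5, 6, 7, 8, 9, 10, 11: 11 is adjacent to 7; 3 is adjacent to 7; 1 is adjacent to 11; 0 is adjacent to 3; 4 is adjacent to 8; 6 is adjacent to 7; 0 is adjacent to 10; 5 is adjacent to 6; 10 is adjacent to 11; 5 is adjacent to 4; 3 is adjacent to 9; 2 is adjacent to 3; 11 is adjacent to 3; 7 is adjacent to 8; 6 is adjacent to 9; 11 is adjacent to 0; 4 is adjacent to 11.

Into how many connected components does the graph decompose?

1

From 0: component {0, 1, 2, 3, 4, 5, 6, 7, 8, 9, 10, 11}.
That's 1 component.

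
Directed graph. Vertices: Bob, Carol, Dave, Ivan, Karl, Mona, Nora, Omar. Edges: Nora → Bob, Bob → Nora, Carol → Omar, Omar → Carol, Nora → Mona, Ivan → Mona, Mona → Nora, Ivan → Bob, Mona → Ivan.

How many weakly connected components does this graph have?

From Bob: component {Bob, Ivan, Mona, Nora}.
From Carol: component {Carol, Omar}.
From Dave: component {Dave}.
From Karl: component {Karl}.
That's 4 components.

4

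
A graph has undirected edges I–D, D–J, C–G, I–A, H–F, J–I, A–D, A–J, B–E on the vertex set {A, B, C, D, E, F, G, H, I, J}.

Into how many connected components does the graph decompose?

4

From A: component {A, D, I, J}.
From B: component {B, E}.
From C: component {C, G}.
From F: component {F, H}.
That's 4 components.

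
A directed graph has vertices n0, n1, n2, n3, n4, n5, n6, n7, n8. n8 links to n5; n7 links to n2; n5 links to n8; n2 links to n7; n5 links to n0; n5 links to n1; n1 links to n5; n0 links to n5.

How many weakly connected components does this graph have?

5

From n0: component {n0, n1, n5, n8}.
From n2: component {n2, n7}.
From n3: component {n3}.
From n4: component {n4}.
From n6: component {n6}.
That's 5 components.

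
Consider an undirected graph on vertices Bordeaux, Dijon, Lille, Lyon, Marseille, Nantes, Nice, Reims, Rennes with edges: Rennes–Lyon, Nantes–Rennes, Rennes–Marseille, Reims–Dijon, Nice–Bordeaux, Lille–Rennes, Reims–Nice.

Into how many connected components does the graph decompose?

2

From Bordeaux: component {Bordeaux, Dijon, Nice, Reims}.
From Lille: component {Lille, Lyon, Marseille, Nantes, Rennes}.
That's 2 components.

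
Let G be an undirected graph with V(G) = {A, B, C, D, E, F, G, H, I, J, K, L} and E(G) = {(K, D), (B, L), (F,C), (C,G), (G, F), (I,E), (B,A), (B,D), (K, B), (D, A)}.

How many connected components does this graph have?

From A: component {A, B, D, K, L}.
From C: component {C, F, G}.
From E: component {E, I}.
From H: component {H}.
From J: component {J}.
That's 5 components.

5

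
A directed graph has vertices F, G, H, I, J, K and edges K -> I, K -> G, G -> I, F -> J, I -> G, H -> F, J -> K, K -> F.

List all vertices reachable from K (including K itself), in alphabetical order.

Start at K.
Its neighbours: F, G, I.
Then their neighbours: J.
Nothing further is reachable.

F, G, I, J, K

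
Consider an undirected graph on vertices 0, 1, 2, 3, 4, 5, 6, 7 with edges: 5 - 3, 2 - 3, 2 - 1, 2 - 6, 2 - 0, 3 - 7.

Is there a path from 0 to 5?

Explore from 0.
Distance 1: reach 2.
Distance 2: reach 1, 3, 6.
Distance 3: reach 5, 7.
Found 5.

Yes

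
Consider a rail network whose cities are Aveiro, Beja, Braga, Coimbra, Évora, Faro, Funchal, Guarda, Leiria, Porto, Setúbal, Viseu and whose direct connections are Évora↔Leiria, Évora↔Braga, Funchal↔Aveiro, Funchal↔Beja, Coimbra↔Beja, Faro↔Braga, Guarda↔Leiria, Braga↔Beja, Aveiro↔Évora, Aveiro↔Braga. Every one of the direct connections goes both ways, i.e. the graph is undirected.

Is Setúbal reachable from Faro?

Explore from Faro.
Distance 1: reach Braga.
Distance 2: reach Aveiro, Beja, Évora.
Distance 3: reach Coimbra, Funchal, Leiria.
Distance 4: reach Guarda.
The search is exhausted without reaching Setúbal; it lies in a different component.

No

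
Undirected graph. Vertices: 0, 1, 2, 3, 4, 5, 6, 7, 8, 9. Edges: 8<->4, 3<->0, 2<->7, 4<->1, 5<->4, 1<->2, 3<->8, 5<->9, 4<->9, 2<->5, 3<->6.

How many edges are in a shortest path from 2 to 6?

5

Distance 0: 2.
Distance 1: 1, 5, 7.
Distance 2: 4, 9.
Distance 3: 8.
Distance 4: 3.
Distance 5: 0, 6 — contains 6.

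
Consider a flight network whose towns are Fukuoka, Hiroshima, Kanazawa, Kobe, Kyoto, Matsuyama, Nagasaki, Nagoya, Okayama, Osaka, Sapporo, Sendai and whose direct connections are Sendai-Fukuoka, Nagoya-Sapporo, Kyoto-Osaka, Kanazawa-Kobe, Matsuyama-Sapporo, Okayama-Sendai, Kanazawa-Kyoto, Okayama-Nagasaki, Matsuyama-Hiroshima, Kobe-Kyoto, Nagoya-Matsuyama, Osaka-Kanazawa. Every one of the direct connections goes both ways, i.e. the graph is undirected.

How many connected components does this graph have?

3

From Fukuoka: component {Fukuoka, Nagasaki, Okayama, Sendai}.
From Hiroshima: component {Hiroshima, Matsuyama, Nagoya, Sapporo}.
From Kanazawa: component {Kanazawa, Kobe, Kyoto, Osaka}.
That's 3 components.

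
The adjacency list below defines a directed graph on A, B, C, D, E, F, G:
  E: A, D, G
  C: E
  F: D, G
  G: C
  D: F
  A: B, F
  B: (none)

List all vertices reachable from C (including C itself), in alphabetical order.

A, B, C, D, E, F, G

Start at C.
Its neighbours: E.
Then their neighbours: A, D, G.
Then next layer: B, F.
Every vertex is now reached.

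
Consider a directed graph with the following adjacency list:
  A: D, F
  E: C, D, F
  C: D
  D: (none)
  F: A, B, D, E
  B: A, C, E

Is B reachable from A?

Explore from A.
Distance 1: reach D, F.
Distance 2: reach B, E.
Found B.

Yes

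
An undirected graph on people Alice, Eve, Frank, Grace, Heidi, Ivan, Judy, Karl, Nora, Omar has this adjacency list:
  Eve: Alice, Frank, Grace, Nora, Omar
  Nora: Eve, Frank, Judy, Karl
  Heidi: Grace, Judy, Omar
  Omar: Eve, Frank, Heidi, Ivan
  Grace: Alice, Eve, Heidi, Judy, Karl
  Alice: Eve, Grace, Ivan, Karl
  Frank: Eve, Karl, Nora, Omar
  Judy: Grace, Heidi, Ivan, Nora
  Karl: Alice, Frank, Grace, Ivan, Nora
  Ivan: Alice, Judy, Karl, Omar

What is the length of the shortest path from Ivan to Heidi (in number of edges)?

Distance 0: Ivan.
Distance 1: Alice, Judy, Karl, Omar.
Distance 2: Eve, Frank, Grace, Heidi, Nora — contains Heidi.

2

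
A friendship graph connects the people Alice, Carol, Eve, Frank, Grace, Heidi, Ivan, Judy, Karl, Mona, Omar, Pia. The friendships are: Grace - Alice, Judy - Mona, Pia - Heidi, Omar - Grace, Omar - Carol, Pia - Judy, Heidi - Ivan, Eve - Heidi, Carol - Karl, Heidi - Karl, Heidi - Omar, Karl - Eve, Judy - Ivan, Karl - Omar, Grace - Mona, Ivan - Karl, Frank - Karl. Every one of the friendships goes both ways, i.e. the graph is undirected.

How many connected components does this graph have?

1

From Alice: component {Alice, Carol, Eve, Frank, Grace, Heidi, Ivan, Judy, Karl, Mona, Omar, Pia}.
That's 1 component.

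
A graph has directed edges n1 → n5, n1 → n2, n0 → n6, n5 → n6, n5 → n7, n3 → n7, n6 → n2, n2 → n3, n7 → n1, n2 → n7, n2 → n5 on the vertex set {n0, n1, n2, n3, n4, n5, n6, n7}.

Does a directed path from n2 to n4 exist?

No

Explore from n2.
Distance 1: reach n3, n5, n7.
Distance 2: reach n1, n6.
The search from n2 is exhausted; no directed path reaches n4.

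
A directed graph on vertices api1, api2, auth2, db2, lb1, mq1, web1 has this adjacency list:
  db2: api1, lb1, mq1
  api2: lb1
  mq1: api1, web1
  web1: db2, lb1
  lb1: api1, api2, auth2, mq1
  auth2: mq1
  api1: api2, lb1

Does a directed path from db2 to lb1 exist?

Yes

Explore from db2.
Distance 1: reach api1, lb1, mq1.
Found lb1.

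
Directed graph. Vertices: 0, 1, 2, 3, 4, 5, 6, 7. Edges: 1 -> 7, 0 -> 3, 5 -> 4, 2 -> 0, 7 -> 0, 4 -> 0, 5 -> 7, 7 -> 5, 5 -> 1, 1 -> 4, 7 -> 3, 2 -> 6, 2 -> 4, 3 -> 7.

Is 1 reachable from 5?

Yes

Explore from 5.
Distance 1: reach 1, 4, 7.
Found 1.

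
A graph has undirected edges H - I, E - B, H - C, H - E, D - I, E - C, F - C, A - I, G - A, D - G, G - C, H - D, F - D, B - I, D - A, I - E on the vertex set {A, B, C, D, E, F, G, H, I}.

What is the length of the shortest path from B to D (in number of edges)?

Distance 0: B.
Distance 1: E, I.
Distance 2: A, C, D, H — contains D.

2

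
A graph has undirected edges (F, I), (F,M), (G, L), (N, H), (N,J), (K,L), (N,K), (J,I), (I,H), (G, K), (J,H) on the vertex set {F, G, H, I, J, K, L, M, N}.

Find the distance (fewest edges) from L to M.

6

Distance 0: L.
Distance 1: G, K.
Distance 2: N.
Distance 3: H, J.
Distance 4: I.
Distance 5: F.
Distance 6: M — contains M.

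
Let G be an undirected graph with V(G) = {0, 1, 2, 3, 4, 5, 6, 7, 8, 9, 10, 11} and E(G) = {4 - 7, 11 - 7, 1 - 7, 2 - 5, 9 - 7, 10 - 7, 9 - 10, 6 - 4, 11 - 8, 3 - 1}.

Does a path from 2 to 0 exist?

Explore from 2.
Distance 1: reach 5.
The search is exhausted without reaching 0; it lies in a different component.

No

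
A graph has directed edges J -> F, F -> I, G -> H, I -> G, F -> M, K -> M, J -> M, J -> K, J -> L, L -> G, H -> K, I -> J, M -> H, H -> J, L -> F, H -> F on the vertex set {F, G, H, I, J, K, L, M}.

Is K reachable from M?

Explore from M.
Distance 1: reach H.
Distance 2: reach F, J, K.
Found K.

Yes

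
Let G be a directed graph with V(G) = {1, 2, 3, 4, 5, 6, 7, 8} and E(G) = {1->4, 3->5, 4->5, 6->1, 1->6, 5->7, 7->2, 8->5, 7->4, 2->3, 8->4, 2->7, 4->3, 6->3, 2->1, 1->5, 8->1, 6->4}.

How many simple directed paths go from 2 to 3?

6

2→1→4→3
2→1→5→7→4→3
2→1→6→3
2→1→6→4→3
2→3
2→7→4→3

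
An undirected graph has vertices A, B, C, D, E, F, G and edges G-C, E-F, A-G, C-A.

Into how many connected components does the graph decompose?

4

From A: component {A, C, G}.
From B: component {B}.
From D: component {D}.
From E: component {E, F}.
That's 4 components.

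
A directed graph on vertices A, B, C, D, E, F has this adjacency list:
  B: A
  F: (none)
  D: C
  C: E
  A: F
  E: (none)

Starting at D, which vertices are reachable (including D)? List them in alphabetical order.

Start at D.
Its neighbours: C.
Then their neighbours: E.
Nothing further is reachable.

C, D, E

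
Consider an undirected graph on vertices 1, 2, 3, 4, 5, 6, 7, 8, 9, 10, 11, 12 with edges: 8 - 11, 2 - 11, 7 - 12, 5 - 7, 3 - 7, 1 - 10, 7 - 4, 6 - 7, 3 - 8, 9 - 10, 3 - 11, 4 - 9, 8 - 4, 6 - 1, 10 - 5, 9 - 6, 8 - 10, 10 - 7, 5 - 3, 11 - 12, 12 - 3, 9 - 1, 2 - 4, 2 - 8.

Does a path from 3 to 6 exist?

Explore from 3.
Distance 1: reach 5, 7, 8, 11, 12.
Distance 2: reach 2, 4, 6, 10.
Found 6.

Yes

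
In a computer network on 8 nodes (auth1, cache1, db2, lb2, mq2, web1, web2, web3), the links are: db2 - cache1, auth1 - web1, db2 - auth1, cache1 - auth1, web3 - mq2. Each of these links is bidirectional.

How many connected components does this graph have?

From auth1: component {auth1, cache1, db2, web1}.
From lb2: component {lb2}.
From mq2: component {mq2, web3}.
From web2: component {web2}.
That's 4 components.

4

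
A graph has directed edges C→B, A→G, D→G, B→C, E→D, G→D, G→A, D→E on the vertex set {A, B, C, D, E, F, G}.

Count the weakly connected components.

3

From A: component {A, D, E, G}.
From B: component {B, C}.
From F: component {F}.
That's 3 components.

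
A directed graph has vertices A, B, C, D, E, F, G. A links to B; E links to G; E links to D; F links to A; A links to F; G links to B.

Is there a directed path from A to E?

No

Explore from A.
Distance 1: reach B, F.
The search from A is exhausted; no directed path reaches E.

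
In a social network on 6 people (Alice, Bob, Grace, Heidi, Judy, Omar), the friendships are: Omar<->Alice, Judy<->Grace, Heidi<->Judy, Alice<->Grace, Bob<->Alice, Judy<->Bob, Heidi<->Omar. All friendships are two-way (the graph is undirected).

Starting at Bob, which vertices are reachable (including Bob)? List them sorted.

Start at Bob.
Its neighbours: Alice, Judy.
Then their neighbours: Grace, Heidi, Omar.
Every vertex is now reached.

Alice, Bob, Grace, Heidi, Judy, Omar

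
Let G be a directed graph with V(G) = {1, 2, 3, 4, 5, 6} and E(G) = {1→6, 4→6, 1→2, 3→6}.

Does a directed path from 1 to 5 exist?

No

Explore from 1.
Distance 1: reach 2, 6.
The search from 1 is exhausted; no directed path reaches 5.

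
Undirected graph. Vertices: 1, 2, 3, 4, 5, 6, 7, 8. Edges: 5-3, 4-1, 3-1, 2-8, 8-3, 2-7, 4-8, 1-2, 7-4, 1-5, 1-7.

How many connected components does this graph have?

2

From 1: component {1, 2, 3, 4, 5, 7, 8}.
From 6: component {6}.
That's 2 components.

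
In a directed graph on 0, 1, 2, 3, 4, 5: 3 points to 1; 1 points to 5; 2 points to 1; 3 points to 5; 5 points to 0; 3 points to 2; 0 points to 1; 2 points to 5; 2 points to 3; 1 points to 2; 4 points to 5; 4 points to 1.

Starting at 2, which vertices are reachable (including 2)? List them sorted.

Start at 2.
Its neighbours: 1, 3, 5.
Then their neighbours: 0.
Nothing further is reachable.

0, 1, 2, 3, 5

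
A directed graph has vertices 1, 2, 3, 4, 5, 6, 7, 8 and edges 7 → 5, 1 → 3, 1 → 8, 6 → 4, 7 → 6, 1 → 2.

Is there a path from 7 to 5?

Yes

Explore from 7.
Distance 1: reach 5, 6.
Found 5.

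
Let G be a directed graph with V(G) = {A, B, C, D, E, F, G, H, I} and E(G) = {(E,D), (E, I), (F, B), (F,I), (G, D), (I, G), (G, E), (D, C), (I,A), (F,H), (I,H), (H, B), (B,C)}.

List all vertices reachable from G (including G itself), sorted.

Start at G.
Its neighbours: D, E.
Then their neighbours: C, I.
Then next layer: A, H.
Then next layer: B.
Nothing further is reachable.

A, B, C, D, E, G, H, I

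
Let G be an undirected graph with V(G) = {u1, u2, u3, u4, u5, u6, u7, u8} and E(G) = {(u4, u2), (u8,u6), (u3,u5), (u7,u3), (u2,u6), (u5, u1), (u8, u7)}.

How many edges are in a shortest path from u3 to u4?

5

Distance 0: u3.
Distance 1: u5, u7.
Distance 2: u1, u8.
Distance 3: u6.
Distance 4: u2.
Distance 5: u4 — contains u4.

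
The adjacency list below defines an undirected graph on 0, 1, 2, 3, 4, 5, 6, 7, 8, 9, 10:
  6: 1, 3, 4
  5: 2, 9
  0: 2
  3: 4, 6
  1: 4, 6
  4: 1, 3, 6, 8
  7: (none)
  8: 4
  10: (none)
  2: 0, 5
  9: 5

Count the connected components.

4

From 0: component {0, 2, 5, 9}.
From 1: component {1, 3, 4, 6, 8}.
From 7: component {7}.
From 10: component {10}.
That's 4 components.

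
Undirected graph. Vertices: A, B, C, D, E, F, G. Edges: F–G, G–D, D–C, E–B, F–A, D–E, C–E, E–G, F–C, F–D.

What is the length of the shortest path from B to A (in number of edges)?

4

Distance 0: B.
Distance 1: E.
Distance 2: C, D, G.
Distance 3: F.
Distance 4: A — contains A.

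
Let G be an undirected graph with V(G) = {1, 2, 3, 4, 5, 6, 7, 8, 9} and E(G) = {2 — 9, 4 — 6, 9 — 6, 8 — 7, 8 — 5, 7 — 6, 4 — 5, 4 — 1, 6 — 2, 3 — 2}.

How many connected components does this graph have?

From 1: component {1, 2, 3, 4, 5, 6, 7, 8, 9}.
That's 1 component.

1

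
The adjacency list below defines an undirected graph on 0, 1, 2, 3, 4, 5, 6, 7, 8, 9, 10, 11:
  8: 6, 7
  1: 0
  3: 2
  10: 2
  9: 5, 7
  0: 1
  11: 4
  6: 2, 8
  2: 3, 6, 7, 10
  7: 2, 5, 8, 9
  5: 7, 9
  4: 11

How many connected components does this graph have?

3

From 0: component {0, 1}.
From 2: component {2, 3, 5, 6, 7, 8, 9, 10}.
From 4: component {4, 11}.
That's 3 components.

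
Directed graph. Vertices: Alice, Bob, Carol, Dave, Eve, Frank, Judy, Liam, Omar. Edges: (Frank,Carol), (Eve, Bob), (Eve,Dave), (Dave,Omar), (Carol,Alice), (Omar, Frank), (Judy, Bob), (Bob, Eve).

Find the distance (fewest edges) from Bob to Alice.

6

Distance 0: Bob.
Distance 1: Eve.
Distance 2: Dave.
Distance 3: Omar.
Distance 4: Frank.
Distance 5: Carol.
Distance 6: Alice — contains Alice.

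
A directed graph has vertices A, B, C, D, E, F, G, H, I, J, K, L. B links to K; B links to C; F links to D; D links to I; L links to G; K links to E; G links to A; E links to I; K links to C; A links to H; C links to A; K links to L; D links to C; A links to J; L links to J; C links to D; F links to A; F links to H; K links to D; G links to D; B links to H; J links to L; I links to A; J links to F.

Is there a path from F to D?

Explore from F.
Distance 1: reach A, D, H.
Found D.

Yes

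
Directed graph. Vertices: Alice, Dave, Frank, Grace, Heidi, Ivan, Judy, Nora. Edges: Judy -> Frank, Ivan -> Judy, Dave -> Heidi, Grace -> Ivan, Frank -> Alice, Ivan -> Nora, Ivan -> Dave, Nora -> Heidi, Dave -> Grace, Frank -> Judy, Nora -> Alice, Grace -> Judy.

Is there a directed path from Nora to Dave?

No

Explore from Nora.
Distance 1: reach Alice, Heidi.
The search from Nora is exhausted; no directed path reaches Dave.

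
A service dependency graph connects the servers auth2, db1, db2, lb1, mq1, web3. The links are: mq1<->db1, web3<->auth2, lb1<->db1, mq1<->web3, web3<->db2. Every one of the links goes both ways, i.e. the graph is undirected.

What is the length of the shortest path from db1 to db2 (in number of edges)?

3

Distance 0: db1.
Distance 1: lb1, mq1.
Distance 2: web3.
Distance 3: auth2, db2 — contains db2.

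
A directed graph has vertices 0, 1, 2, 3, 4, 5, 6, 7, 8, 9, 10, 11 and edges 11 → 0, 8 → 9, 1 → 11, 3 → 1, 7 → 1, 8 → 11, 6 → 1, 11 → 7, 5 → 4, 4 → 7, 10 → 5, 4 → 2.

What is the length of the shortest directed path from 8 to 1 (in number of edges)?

Distance 0: 8.
Distance 1: 9, 11.
Distance 2: 0, 7.
Distance 3: 1 — contains 1.

3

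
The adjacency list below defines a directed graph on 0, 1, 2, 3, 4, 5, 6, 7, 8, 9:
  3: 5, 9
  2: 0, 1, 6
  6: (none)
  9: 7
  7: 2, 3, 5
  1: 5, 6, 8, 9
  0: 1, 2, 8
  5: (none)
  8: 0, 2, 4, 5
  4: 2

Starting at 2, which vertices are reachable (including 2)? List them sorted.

Start at 2.
Its neighbours: 0, 1, 6.
Then their neighbours: 5, 8, 9.
Then next layer: 4, 7.
Then next layer: 3.
Every vertex is now reached.

0, 1, 2, 3, 4, 5, 6, 7, 8, 9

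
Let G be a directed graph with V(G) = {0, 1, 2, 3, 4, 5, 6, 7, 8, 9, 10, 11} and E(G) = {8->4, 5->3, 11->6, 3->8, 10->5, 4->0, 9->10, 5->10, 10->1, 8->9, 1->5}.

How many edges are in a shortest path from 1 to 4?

Distance 0: 1.
Distance 1: 5.
Distance 2: 3, 10.
Distance 3: 8.
Distance 4: 4, 9 — contains 4.

4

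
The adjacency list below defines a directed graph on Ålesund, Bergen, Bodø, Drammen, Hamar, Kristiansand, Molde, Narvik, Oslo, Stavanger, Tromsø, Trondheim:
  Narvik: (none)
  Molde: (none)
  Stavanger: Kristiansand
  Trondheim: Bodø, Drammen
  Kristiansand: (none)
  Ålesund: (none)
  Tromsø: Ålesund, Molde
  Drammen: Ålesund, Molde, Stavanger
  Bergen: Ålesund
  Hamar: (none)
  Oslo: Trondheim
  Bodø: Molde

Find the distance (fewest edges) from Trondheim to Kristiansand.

3

Distance 0: Trondheim.
Distance 1: Bodø, Drammen.
Distance 2: Ålesund, Molde, Stavanger.
Distance 3: Kristiansand — contains Kristiansand.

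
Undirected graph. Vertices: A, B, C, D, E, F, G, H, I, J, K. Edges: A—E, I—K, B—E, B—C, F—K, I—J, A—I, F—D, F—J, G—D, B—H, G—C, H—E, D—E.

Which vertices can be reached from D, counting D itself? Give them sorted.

Start at D.
Its neighbours: E, F, G.
Then their neighbours: A, B, C, H, J, K.
Then next layer: I.
Every vertex is now reached.

A, B, C, D, E, F, G, H, I, J, K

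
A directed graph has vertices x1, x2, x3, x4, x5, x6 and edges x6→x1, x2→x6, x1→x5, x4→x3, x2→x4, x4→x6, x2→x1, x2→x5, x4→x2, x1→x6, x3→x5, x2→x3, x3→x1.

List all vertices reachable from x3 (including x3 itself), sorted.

x1, x3, x5, x6

Start at x3.
Its neighbours: x1, x5.
Then their neighbours: x6.
Nothing further is reachable.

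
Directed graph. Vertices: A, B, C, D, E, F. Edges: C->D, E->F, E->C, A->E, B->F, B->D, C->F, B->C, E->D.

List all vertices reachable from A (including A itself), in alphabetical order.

Start at A.
Its neighbours: E.
Then their neighbours: C, D, F.
Nothing further is reachable.

A, C, D, E, F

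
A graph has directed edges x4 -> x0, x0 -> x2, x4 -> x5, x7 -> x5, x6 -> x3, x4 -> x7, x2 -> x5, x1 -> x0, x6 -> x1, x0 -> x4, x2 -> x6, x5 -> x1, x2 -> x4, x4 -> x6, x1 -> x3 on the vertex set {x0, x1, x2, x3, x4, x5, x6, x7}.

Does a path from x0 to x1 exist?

Yes

Explore from x0.
Distance 1: reach x2, x4.
Distance 2: reach x5, x6, x7.
Distance 3: reach x1, x3.
Found x1.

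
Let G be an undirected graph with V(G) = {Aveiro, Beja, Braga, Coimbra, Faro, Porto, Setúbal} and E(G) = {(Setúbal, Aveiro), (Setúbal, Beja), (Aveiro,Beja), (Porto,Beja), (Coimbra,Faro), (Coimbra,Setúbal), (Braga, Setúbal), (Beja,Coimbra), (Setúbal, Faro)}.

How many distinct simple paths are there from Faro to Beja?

6

Faro–Coimbra–Beja
Faro–Coimbra–Setúbal–Aveiro–Beja
Faro–Coimbra–Setúbal–Beja
Faro–Setúbal–Aveiro–Beja
Faro–Setúbal–Beja
Faro–Setúbal–Coimbra–Beja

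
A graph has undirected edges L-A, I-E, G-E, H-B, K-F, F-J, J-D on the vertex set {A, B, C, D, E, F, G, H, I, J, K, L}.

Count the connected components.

From A: component {A, L}.
From B: component {B, H}.
From C: component {C}.
From D: component {D, F, J, K}.
From E: component {E, G, I}.
That's 5 components.

5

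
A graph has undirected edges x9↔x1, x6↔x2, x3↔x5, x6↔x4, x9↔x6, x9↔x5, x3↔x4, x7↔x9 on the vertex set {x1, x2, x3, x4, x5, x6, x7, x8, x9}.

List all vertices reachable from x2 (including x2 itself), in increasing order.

Start at x2.
Its neighbours: x6.
Then their neighbours: x4, x9.
Then next layer: x1, x3, x5, x7.
Nothing further is reachable.

x1, x2, x3, x4, x5, x6, x7, x9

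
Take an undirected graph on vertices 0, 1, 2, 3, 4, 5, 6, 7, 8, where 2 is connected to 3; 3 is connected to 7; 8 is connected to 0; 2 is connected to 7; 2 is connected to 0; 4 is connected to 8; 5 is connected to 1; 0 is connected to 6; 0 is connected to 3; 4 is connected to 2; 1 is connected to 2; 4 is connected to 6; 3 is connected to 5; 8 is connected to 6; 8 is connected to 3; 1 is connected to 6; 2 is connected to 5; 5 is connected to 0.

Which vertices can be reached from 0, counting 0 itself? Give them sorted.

0, 1, 2, 3, 4, 5, 6, 7, 8

Start at 0.
Its neighbours: 2, 3, 5, 6, 8.
Then their neighbours: 1, 4, 7.
Every vertex is now reached.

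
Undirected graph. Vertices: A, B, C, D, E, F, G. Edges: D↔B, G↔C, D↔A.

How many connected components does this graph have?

From A: component {A, B, D}.
From C: component {C, G}.
From E: component {E}.
From F: component {F}.
That's 4 components.

4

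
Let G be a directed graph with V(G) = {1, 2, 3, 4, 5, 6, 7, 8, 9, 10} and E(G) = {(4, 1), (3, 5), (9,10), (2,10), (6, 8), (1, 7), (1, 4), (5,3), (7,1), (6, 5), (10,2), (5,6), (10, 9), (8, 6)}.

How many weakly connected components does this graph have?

From 1: component {1, 4, 7}.
From 2: component {2, 9, 10}.
From 3: component {3, 5, 6, 8}.
That's 3 components.

3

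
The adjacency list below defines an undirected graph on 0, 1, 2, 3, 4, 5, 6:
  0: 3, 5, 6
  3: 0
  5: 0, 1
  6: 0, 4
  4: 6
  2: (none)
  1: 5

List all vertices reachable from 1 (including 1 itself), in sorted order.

0, 1, 3, 4, 5, 6

Start at 1.
Its neighbours: 5.
Then their neighbours: 0.
Then next layer: 3, 6.
Then next layer: 4.
Nothing further is reachable.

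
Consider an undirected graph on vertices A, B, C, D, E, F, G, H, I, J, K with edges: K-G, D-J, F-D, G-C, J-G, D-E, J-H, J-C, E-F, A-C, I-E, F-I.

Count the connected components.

From A: component {A, C, D, E, F, G, H, I, J, K}.
From B: component {B}.
That's 2 components.

2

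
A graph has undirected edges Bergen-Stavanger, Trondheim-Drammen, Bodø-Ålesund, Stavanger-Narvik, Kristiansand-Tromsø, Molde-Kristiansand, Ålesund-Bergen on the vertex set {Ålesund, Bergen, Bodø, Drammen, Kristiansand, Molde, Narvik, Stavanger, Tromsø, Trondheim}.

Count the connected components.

From Ålesund: component {Ålesund, Bergen, Bodø, Narvik, Stavanger}.
From Drammen: component {Drammen, Trondheim}.
From Kristiansand: component {Kristiansand, Molde, Tromsø}.
That's 3 components.

3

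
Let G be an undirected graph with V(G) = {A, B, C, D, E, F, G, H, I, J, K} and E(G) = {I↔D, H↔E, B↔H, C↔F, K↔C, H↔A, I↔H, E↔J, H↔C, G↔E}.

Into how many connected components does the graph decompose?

From A: component {A, B, C, D, E, F, G, H, I, J, K}.
That's 1 component.

1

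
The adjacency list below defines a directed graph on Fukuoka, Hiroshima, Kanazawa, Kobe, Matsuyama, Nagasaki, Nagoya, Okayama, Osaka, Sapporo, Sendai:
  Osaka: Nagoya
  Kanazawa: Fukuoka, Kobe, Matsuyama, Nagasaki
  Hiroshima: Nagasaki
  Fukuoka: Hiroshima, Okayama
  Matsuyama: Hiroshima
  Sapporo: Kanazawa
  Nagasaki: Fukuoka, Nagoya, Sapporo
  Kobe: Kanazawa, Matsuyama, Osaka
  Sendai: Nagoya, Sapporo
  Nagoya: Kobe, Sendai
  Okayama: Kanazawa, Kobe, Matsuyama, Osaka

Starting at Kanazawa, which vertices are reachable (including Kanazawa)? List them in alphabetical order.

Fukuoka, Hiroshima, Kanazawa, Kobe, Matsuyama, Nagasaki, Nagoya, Okayama, Osaka, Sapporo, Sendai

Start at Kanazawa.
Its neighbours: Fukuoka, Kobe, Matsuyama, Nagasaki.
Then their neighbours: Hiroshima, Nagoya, Okayama, Osaka, Sapporo.
Then next layer: Sendai.
Every vertex is now reached.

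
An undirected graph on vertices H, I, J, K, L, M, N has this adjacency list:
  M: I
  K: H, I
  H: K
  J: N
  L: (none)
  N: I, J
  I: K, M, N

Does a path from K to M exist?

Yes

Explore from K.
Distance 1: reach H, I.
Distance 2: reach M, N.
Found M.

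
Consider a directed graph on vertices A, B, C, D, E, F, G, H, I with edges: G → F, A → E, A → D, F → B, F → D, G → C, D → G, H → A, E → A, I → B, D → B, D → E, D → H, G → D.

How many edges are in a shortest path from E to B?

3

Distance 0: E.
Distance 1: A.
Distance 2: D.
Distance 3: B, G, H — contains B.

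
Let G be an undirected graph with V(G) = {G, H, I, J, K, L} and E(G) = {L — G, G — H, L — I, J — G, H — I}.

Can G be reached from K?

K has no edges, so nothing is reachable from it.

No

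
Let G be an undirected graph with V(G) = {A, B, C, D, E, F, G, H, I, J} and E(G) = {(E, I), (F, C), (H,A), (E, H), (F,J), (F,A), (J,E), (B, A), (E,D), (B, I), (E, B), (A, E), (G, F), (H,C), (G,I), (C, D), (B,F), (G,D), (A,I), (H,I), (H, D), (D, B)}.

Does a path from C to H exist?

Explore from C.
Distance 1: reach D, F, H.
Found H.

Yes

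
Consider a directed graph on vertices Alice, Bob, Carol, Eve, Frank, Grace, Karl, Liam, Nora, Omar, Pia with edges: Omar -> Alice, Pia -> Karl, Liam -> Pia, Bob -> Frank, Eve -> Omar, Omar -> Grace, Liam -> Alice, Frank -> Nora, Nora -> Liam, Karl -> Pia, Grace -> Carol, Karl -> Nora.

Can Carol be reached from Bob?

Explore from Bob.
Distance 1: reach Frank.
Distance 2: reach Nora.
Distance 3: reach Liam.
Distance 4: reach Alice, Pia.
Distance 5: reach Karl.
The search from Bob is exhausted; no directed path reaches Carol.

No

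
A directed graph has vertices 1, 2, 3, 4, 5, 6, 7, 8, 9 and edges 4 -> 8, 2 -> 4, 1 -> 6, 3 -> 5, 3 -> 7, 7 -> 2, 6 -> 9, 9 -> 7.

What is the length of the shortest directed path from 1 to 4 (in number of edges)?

Distance 0: 1.
Distance 1: 6.
Distance 2: 9.
Distance 3: 7.
Distance 4: 2.
Distance 5: 4 — contains 4.

5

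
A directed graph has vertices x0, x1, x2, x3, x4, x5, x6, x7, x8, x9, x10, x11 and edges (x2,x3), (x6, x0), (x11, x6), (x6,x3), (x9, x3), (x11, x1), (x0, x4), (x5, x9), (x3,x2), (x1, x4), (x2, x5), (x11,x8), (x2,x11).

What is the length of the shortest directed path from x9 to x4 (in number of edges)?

5

Distance 0: x9.
Distance 1: x3.
Distance 2: x2.
Distance 3: x5, x11.
Distance 4: x1, x6, x8.
Distance 5: x0, x4 — contains x4.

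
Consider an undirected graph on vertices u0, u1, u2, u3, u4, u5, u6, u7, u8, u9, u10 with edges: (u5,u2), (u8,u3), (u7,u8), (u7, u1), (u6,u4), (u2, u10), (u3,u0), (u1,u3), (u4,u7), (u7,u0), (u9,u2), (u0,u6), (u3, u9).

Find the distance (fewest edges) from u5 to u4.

6

Distance 0: u5.
Distance 1: u2.
Distance 2: u9, u10.
Distance 3: u3.
Distance 4: u0, u1, u8.
Distance 5: u6, u7.
Distance 6: u4 — contains u4.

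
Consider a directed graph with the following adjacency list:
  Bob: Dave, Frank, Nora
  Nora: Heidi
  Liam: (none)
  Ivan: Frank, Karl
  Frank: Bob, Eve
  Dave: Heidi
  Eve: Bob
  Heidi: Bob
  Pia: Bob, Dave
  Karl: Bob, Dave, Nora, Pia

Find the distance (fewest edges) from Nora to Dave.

3

Distance 0: Nora.
Distance 1: Heidi.
Distance 2: Bob.
Distance 3: Dave, Frank — contains Dave.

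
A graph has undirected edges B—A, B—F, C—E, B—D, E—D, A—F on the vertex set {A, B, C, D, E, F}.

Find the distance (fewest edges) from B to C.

Distance 0: B.
Distance 1: A, D, F.
Distance 2: E.
Distance 3: C — contains C.

3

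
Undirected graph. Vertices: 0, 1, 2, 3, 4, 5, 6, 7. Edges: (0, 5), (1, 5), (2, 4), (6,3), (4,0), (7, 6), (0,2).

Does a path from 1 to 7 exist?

No

Explore from 1.
Distance 1: reach 5.
Distance 2: reach 0.
Distance 3: reach 2, 4.
The search is exhausted without reaching 7; it lies in a different component.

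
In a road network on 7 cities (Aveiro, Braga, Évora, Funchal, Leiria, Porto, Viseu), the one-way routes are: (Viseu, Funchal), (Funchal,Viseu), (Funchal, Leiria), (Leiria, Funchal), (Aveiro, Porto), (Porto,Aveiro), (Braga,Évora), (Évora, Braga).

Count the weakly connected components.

From Aveiro: component {Aveiro, Porto}.
From Braga: component {Braga, Évora}.
From Funchal: component {Funchal, Leiria, Viseu}.
That's 3 components.

3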